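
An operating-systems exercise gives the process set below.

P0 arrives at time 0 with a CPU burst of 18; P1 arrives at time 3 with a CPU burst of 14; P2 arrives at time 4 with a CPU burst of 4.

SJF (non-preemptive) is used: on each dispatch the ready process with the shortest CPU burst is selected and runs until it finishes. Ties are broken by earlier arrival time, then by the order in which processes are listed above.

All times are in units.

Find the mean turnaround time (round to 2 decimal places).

23.00

Schedule: | P0 0-18 | P2 18-22 | P1 22-36 |
Completion: P0=18  P1=36  P2=22
Turnaround (C−A): P0=18  P1=33  P2=18
Turnaround times: P0=18, P1=33, P2=18
Average turnaround = (18+33+18) / 3 = 69/3 = 23.00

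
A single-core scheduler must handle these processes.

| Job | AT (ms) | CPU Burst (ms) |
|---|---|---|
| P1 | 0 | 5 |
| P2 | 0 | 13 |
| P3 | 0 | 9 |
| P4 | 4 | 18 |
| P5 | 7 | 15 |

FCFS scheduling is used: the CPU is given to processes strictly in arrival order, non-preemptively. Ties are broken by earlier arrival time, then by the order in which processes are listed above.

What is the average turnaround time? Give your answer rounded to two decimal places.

Gantt: | P1 0-5 | P2 5-18 | P3 18-27 | P4 27-45 | P5 45-60 |
Completion: P1=5  P2=18  P3=27  P4=45  P5=60
Turnaround (C−A): P1=5  P2=18  P3=27  P4=41  P5=53
Turnaround times: P1=5, P2=18, P3=27, P4=41, P5=53
Average turnaround = (5+18+27+41+53) / 5 = 144/5 = 28.80

28.80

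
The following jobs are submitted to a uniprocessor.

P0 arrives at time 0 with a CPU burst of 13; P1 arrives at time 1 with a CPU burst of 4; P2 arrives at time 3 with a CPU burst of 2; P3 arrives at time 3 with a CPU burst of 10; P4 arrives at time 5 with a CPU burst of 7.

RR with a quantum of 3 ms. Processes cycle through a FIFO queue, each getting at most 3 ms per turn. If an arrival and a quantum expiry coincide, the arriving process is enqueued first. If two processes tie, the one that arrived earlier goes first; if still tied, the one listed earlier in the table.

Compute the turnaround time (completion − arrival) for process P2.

Timeline: | P0 0-3 | P1 3-6 | P2 6-8 | P3 8-11 | P0 11-14 | P4 14-17 | P1 17-18 | P3 18-21 | P0 21-24 | P4 24-27 | P3 27-30 | P0 30-33 | P4 33-34 | P3 34-35 | P0 35-36 |
Completion: P0=36  P1=18  P2=8  P3=35  P4=34
Turnaround (C−A): P0=36  P1=17  P2=5  P3=32  P4=29
Turnaround(P2) = completion − arrival = 8 − 3 = 5

5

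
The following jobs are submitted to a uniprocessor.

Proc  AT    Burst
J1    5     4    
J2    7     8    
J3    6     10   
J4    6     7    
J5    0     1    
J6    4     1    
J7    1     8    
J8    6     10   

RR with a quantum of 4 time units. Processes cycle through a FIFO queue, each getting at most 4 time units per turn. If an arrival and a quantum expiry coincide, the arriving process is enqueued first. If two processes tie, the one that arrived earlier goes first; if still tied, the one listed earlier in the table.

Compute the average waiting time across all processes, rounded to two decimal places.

15.63

Timeline: | J5 0-1 | J7 1-5 | J6 5-6 | J1 6-10 | J7 10-14 | J3 14-18 | J4 18-22 | J8 22-26 | J2 26-30 | J3 30-34 | J4 34-37 | J8 37-41 | J2 41-45 | J3 45-47 | J8 47-49 |
Completion: J1=10  J2=45  J3=47  J4=37  J5=1  J6=6  J7=14  J8=49
Waiting times: J1=1, J2=30, J3=31, J4=24, J5=0, J6=1, J7=5, J8=33
Average waiting = (1+30+31+24+0+1+5+33) / 8 = 125/8 = 15.63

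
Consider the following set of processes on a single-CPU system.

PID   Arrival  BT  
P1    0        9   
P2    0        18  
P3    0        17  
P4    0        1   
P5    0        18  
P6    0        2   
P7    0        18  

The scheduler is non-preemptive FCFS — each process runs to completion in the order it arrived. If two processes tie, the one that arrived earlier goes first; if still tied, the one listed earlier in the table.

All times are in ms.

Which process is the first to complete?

Schedule: | P1 0-9 | P2 9-27 | P3 27-44 | P4 44-45 | P5 45-63 | P6 63-65 | P7 65-83 |
Completion: P1=9  P2=27  P3=44  P4=45  P5=63  P6=65  P7=83
Turnaround (C−A): P1=9  P2=27  P3=44  P4=45  P5=63  P6=65  P7=83
Finish order: P1 → P2 → P3 → P4 → P5 → P6 → P7

P1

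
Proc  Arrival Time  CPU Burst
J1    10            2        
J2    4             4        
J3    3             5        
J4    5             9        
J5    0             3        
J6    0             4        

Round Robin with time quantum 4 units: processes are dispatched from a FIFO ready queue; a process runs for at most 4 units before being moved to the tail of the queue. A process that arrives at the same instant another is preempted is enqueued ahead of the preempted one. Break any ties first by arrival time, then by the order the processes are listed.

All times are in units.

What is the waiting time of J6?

3

Gantt: | J5 0-3 | J6 3-7 | J3 7-11 | J2 11-15 | J4 15-19 | J1 19-21 | J3 21-22 | J4 22-27 |
Completion: J1=21  J2=15  J3=22  J4=27  J5=3  J6=7
Turnaround (C−A): J1=11  J2=11  J3=19  J4=22  J5=3  J6=7
Waiting(J6) = turnaround − burst = 7 − 4 = 3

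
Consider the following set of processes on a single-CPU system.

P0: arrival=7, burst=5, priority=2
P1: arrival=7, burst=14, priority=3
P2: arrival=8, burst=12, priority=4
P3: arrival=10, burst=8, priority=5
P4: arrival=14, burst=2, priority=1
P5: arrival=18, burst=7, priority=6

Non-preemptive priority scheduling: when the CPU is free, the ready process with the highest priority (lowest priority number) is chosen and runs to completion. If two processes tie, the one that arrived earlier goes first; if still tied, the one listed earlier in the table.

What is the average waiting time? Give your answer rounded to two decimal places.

16.17

Gantt: | idle 0-7 | P0 7-12 | P1 12-26 | P4 26-28 | P2 28-40 | P3 40-48 | P5 48-55 |
Completion: P0=12  P1=26  P2=40  P3=48  P4=28  P5=55
Waiting times: P0=0, P1=5, P2=20, P3=30, P4=12, P5=30
Average waiting = (0+5+20+30+12+30) / 6 = 97/6 = 16.17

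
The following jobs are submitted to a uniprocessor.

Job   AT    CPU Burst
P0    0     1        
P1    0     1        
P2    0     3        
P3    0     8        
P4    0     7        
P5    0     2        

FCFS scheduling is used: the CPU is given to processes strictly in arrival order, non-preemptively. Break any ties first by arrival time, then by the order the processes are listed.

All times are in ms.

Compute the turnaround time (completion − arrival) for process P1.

2

Timeline: | P0 0-1 | P1 1-2 | P2 2-5 | P3 5-13 | P4 13-20 | P5 20-22 |
Completion: P0=1  P1=2  P2=5  P3=13  P4=20  P5=22
Turnaround(P1) = completion − arrival = 2 − 0 = 2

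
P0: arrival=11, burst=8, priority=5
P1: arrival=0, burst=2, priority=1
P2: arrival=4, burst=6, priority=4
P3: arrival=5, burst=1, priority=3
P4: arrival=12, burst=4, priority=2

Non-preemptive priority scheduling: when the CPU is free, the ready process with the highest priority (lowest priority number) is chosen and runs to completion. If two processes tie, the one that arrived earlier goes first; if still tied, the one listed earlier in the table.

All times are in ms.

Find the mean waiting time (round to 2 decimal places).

2.40

Gantt: | P1 0-2 | idle 2-4 | P2 4-10 | P3 10-11 | P0 11-19 | P4 19-23 |
Completion: P0=19  P1=2  P2=10  P3=11  P4=23
Waiting times: P0=0, P1=0, P2=0, P3=5, P4=7
Average waiting = (0+0+0+5+7) / 5 = 12/5 = 2.40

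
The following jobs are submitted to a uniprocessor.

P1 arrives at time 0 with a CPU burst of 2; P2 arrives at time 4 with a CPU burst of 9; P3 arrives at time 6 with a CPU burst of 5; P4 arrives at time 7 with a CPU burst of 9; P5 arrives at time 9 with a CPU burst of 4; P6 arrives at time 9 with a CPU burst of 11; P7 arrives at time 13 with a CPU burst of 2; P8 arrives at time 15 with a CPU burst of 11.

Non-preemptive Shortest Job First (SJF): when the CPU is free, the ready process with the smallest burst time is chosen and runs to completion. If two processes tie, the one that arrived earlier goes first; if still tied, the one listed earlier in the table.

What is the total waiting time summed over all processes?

Timeline: | P1 0-2 | idle 2-4 | P2 4-13 | P7 13-15 | P5 15-19 | P3 19-24 | P4 24-33 | P6 33-44 | P8 44-55 |
Completion: P1=2  P2=13  P3=24  P4=33  P5=19  P6=44  P7=15  P8=55
Waiting = turnaround − burst: P1=0, P2=0, P3=13, P4=17, P5=6, P6=24, P7=0, P8=29
Total waiting = 0 + 0 + 13 + 17 + 6 + 24 + 0 + 29 = 89

89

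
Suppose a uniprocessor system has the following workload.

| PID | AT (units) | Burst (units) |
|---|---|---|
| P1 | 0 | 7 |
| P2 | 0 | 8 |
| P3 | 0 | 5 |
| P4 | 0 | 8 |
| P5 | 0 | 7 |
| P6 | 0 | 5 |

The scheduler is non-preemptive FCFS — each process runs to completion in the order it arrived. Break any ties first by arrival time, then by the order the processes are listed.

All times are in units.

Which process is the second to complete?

Timeline: | P1 0-7 | P2 7-15 | P3 15-20 | P4 20-28 | P5 28-35 | P6 35-40 |
Completion: P1=7  P2=15  P3=20  P4=28  P5=35  P6=40
Finish order: P1 → P2 → P3 → P4 → P5 → P6

P2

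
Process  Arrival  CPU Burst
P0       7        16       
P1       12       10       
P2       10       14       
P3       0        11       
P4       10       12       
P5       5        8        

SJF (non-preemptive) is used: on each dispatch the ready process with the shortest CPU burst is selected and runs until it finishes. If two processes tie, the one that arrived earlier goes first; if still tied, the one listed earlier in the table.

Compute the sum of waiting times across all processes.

Timeline: | P3 0-11 | P5 11-19 | P1 19-29 | P4 29-41 | P2 41-55 | P0 55-71 |
Completion: P0=71  P1=29  P2=55  P3=11  P4=41  P5=19
Turnaround (C−A): P0=64  P1=17  P2=45  P3=11  P4=31  P5=14
Waiting = turnaround − burst: P0=48, P1=7, P2=31, P3=0, P4=19, P5=6
Total waiting = 48 + 7 + 31 + 0 + 19 + 6 = 111

111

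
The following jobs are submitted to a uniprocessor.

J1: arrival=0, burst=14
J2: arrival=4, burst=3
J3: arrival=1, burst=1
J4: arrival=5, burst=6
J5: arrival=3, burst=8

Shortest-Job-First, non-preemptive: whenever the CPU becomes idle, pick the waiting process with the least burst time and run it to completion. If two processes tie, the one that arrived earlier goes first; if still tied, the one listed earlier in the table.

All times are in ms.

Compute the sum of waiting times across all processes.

Schedule: | J1 0-14 | J3 14-15 | J2 15-18 | J4 18-24 | J5 24-32 |
Completion: J1=14  J2=18  J3=15  J4=24  J5=32
Waiting = turnaround − burst: J1=0, J2=11, J3=13, J4=13, J5=21
Total waiting = 0 + 11 + 13 + 13 + 21 = 58

58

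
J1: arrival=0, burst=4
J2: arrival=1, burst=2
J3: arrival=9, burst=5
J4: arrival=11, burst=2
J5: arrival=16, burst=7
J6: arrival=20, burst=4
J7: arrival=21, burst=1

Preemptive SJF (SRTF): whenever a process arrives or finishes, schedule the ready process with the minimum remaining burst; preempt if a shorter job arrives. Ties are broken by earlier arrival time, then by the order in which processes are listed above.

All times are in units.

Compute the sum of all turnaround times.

34

Timeline: | J1 0-1 | J2 1-3 | J1 3-6 | idle 6-9 | J3 9-11 | J4 11-13 | J3 13-16 | J5 16-21 | J7 21-22 | J5 22-24 | J6 24-28 |
Completion: J1=6  J2=3  J3=16  J4=13  J5=24  J6=28  J7=22
Turnaround (C−A): J1=6  J2=2  J3=7  J4=2  J5=8  J6=8  J7=1
Turnaround = completion − arrival: J1=6, J2=2, J3=7, J4=2, J5=8, J6=8, J7=1
Total turnaround = 6 + 2 + 7 + 2 + 8 + 8 + 1 = 34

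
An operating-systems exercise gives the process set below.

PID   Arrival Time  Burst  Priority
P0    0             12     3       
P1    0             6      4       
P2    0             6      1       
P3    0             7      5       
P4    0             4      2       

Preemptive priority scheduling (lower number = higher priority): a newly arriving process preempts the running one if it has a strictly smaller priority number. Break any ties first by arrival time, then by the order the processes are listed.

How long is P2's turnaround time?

6

Schedule: | P2 0-6 | P4 6-10 | P0 10-22 | P1 22-28 | P3 28-35 |
Completion: P0=22  P1=28  P2=6  P3=35  P4=10
Turnaround (C−A): P0=22  P1=28  P2=6  P3=35  P4=10
Turnaround(P2) = completion − arrival = 6 − 0 = 6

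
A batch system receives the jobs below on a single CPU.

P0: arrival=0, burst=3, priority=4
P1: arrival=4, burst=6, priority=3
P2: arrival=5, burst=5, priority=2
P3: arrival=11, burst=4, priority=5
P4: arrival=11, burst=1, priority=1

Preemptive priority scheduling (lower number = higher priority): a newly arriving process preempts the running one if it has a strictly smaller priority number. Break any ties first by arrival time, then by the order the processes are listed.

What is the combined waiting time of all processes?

Gantt: | P0 0-3 | idle 3-4 | P1 4-5 | P2 5-10 | P1 10-11 | P4 11-12 | P1 12-16 | P3 16-20 |
Completion: P0=3  P1=16  P2=10  P3=20  P4=12
Turnaround (C−A): P0=3  P1=12  P2=5  P3=9  P4=1
Waiting = turnaround − burst: P0=0, P1=6, P2=0, P3=5, P4=0
Total waiting = 0 + 6 + 0 + 5 + 0 = 11

11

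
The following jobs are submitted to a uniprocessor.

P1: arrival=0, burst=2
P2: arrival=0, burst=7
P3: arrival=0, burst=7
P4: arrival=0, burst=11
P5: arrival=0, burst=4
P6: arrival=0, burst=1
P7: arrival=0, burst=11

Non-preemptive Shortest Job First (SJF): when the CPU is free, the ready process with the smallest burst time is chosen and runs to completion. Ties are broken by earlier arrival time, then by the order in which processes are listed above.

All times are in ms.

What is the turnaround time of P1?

Schedule: | P6 0-1 | P1 1-3 | P5 3-7 | P2 7-14 | P3 14-21 | P4 21-32 | P7 32-43 |
Completion: P1=3  P2=14  P3=21  P4=32  P5=7  P6=1  P7=43
Turnaround (C−A): P1=3  P2=14  P3=21  P4=32  P5=7  P6=1  P7=43
Turnaround(P1) = completion − arrival = 3 − 0 = 3

3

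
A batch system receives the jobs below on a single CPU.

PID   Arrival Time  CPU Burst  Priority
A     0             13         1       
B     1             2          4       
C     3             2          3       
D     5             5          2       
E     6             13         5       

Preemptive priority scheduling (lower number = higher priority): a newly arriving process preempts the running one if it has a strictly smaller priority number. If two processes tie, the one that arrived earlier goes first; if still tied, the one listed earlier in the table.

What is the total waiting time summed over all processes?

58

Schedule: | A 0-13 | D 13-18 | C 18-20 | B 20-22 | E 22-35 |
Completion: A=13  B=22  C=20  D=18  E=35
Waiting = turnaround − burst: A=0, B=19, C=15, D=8, E=16
Total waiting = 0 + 19 + 15 + 8 + 16 = 58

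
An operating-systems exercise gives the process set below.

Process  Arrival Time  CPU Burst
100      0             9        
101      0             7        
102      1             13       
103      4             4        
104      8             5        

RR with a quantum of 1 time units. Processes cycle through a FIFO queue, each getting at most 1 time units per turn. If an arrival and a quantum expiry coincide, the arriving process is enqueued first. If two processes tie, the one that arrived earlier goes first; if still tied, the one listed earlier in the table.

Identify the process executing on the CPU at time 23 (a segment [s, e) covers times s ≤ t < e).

101

Timeline: | 100 0-1 | 101 1-2 | 102 2-3 | 100 3-4 | 101 4-5 | 102 5-6 | 103 6-7 | 100 7-8 | 101 8-9 | 102 9-10 | 103 10-11 | 104 11-12 | 100 12-13 | 101 13-14 | 102 14-15 | 103 15-16 | 104 16-17 | 100 17-18 | 101 18-19 | 102 19-20 | 103 20-21 | 104 21-22 | 100 22-23 | 101 23-24 | 102 24-25 | 104 25-26 | 100 26-27 | 101 27-28 | 102 28-29 | 104 29-30 | 100 30-31 | 102 31-32 | 100 32-33 | 102 33-38 |
Completion: 100=33  101=28  102=38  103=21  104=30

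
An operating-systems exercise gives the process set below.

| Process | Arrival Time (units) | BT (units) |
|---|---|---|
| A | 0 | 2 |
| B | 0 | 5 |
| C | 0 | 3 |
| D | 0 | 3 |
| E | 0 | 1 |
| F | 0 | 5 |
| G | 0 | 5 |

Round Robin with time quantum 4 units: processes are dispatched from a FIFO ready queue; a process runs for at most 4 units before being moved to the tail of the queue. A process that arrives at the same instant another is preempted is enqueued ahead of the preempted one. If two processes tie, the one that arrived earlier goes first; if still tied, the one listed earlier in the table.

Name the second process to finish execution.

C

Gantt: | A 0-2 | B 2-6 | C 6-9 | D 9-12 | E 12-13 | F 13-17 | G 17-21 | B 21-22 | F 22-23 | G 23-24 |
Completion: A=2  B=22  C=9  D=12  E=13  F=23  G=24
Turnaround (C−A): A=2  B=22  C=9  D=12  E=13  F=23  G=24
Finish order: A → C → D → E → B → F → G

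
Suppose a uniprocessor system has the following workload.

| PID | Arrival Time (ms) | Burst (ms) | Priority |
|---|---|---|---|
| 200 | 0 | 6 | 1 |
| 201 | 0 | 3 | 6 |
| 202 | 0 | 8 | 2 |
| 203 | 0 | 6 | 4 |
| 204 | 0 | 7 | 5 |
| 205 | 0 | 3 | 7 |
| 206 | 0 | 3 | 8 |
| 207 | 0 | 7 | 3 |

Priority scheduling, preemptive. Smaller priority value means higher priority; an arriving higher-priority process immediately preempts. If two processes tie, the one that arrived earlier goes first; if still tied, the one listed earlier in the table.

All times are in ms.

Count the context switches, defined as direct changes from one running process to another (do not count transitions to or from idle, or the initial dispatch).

7

Gantt: | 200 0-6 | 202 6-14 | 207 14-21 | 203 21-27 | 204 27-34 | 201 34-37 | 205 37-40 | 206 40-43 |
Completion: 200=6  201=37  202=14  203=27  204=34  205=40  206=43  207=21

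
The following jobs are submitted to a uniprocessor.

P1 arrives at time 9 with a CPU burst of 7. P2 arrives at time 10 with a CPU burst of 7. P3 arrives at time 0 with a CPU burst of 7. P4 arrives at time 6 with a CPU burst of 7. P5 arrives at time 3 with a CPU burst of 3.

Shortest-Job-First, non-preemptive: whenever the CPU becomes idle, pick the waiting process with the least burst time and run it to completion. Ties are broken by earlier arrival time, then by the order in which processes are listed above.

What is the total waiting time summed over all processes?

30

Schedule: | P3 0-7 | P5 7-10 | P4 10-17 | P1 17-24 | P2 24-31 |
Completion: P1=24  P2=31  P3=7  P4=17  P5=10
Turnaround (C−A): P1=15  P2=21  P3=7  P4=11  P5=7
Waiting = turnaround − burst: P1=8, P2=14, P3=0, P4=4, P5=4
Total waiting = 8 + 14 + 0 + 4 + 4 = 30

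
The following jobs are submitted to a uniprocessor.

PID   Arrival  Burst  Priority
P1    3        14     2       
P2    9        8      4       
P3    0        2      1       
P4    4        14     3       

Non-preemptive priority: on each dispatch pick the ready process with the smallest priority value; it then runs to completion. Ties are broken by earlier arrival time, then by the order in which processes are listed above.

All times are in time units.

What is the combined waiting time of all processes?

35

Schedule: | P3 0-2 | idle 2-3 | P1 3-17 | P4 17-31 | P2 31-39 |
Completion: P1=17  P2=39  P3=2  P4=31
Turnaround (C−A): P1=14  P2=30  P3=2  P4=27
Waiting = turnaround − burst: P1=0, P2=22, P3=0, P4=13
Total waiting = 0 + 22 + 0 + 13 = 35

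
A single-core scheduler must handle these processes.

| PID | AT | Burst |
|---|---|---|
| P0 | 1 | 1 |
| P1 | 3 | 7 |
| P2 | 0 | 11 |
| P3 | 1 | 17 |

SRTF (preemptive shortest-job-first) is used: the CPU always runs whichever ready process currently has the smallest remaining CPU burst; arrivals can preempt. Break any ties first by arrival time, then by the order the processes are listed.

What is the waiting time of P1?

0

Timeline: | P2 0-1 | P0 1-2 | P2 2-3 | P1 3-10 | P2 10-19 | P3 19-36 |
Completion: P0=2  P1=10  P2=19  P3=36
Turnaround (C−A): P0=1  P1=7  P2=19  P3=35
Waiting(P1) = turnaround − burst = 7 − 7 = 0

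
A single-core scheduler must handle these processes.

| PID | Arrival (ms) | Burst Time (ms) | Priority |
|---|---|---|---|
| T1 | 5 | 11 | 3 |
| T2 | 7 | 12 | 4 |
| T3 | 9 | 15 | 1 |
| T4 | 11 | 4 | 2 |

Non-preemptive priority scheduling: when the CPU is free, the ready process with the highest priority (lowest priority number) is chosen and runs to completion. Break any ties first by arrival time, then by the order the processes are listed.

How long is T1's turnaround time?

Schedule: | idle 0-5 | T1 5-16 | T3 16-31 | T4 31-35 | T2 35-47 |
Completion: T1=16  T2=47  T3=31  T4=35
Turnaround (C−A): T1=11  T2=40  T3=22  T4=24
Turnaround(T1) = completion − arrival = 16 − 5 = 11

11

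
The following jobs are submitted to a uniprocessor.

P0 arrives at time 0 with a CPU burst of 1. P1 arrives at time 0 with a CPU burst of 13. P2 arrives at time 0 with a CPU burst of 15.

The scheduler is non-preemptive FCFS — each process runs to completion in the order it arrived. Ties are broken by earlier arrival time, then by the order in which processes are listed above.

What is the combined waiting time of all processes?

15

Gantt: | P0 0-1 | P1 1-14 | P2 14-29 |
Completion: P0=1  P1=14  P2=29
Turnaround (C−A): P0=1  P1=14  P2=29
Waiting = turnaround − burst: P0=0, P1=1, P2=14
Total waiting = 0 + 1 + 14 = 15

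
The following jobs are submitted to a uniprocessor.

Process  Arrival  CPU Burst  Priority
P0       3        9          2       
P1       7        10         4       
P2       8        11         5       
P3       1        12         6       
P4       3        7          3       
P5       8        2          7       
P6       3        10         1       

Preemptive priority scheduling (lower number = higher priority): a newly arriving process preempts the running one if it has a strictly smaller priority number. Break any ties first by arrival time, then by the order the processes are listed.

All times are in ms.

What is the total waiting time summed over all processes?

181

Gantt: | idle 0-1 | P3 1-3 | P6 3-13 | P0 13-22 | P4 22-29 | P1 29-39 | P2 39-50 | P3 50-60 | P5 60-62 |
Completion: P0=22  P1=39  P2=50  P3=60  P4=29  P5=62  P6=13
Turnaround (C−A): P0=19  P1=32  P2=42  P3=59  P4=26  P5=54  P6=10
Waiting = turnaround − burst: P0=10, P1=22, P2=31, P3=47, P4=19, P5=52, P6=0
Total waiting = 10 + 22 + 31 + 47 + 19 + 52 + 0 = 181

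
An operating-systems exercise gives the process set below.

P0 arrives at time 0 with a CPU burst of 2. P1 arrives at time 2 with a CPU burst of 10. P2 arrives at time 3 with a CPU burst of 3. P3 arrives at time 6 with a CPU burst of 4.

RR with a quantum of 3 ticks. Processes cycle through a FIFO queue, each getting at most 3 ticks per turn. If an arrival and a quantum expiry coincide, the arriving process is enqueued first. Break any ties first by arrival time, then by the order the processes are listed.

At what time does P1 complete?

19

Schedule: | P0 0-2 | P1 2-5 | P2 5-8 | P1 8-11 | P3 11-14 | P1 14-17 | P3 17-18 | P1 18-19 |
Completion: P0=2  P1=19  P2=8  P3=18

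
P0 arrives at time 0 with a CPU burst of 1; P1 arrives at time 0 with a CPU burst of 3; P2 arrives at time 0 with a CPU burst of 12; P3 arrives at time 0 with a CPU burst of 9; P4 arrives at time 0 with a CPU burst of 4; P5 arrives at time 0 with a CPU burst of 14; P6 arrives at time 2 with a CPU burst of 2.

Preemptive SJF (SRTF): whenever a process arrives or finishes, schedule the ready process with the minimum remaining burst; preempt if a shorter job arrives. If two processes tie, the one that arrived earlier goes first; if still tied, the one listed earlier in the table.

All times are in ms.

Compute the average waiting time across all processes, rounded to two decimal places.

9.86

Timeline: | P0 0-1 | P1 1-4 | P6 4-6 | P4 6-10 | P3 10-19 | P2 19-31 | P5 31-45 |
Completion: P0=1  P1=4  P2=31  P3=19  P4=10  P5=45  P6=6
Waiting times: P0=0, P1=1, P2=19, P3=10, P4=6, P5=31, P6=2
Average waiting = (0+1+19+10+6+31+2) / 7 = 69/7 = 9.86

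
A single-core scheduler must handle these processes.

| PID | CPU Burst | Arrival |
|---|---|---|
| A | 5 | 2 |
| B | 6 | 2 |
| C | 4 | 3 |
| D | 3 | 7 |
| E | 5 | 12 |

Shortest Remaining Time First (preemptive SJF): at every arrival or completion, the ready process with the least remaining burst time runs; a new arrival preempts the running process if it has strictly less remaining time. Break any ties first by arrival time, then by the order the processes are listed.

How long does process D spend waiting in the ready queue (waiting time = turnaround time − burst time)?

0

Schedule: | idle 0-2 | A 2-7 | D 7-10 | C 10-14 | E 14-19 | B 19-25 |
Completion: A=7  B=25  C=14  D=10  E=19
Waiting(D) = turnaround − burst = 3 − 3 = 0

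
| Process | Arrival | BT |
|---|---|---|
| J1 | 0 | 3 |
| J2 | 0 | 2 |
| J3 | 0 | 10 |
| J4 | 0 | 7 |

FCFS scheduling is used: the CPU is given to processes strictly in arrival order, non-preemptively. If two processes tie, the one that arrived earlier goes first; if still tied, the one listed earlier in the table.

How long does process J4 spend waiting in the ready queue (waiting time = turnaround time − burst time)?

Gantt: | J1 0-3 | J2 3-5 | J3 5-15 | J4 15-22 |
Completion: J1=3  J2=5  J3=15  J4=22
Turnaround (C−A): J1=3  J2=5  J3=15  J4=22
Waiting(J4) = turnaround − burst = 22 − 7 = 15

15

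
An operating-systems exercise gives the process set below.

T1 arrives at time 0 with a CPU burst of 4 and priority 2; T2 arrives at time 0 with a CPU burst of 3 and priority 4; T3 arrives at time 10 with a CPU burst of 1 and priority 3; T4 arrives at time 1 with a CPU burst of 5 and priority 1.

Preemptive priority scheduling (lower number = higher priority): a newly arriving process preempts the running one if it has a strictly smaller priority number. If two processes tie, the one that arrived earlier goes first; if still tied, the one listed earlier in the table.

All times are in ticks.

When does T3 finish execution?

Timeline: | T1 0-1 | T4 1-6 | T1 6-9 | T2 9-10 | T3 10-11 | T2 11-13 |
Completion: T1=9  T2=13  T3=11  T4=6
Turnaround (C−A): T1=9  T2=13  T3=1  T4=5

11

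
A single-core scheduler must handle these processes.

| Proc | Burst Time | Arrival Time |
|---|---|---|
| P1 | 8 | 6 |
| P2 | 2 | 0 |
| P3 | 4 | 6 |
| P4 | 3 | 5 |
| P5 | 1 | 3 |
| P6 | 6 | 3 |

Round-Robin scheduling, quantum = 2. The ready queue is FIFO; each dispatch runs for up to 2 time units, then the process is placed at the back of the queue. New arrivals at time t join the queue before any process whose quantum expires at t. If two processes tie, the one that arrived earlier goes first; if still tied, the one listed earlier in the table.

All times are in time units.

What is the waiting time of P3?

9

Timeline: | P2 0-2 | idle 2-3 | P5 3-4 | P6 4-6 | P4 6-8 | P1 8-10 | P3 10-12 | P6 12-14 | P4 14-15 | P1 15-17 | P3 17-19 | P6 19-21 | P1 21-25 |
Completion: P1=25  P2=2  P3=19  P4=15  P5=4  P6=21
Waiting(P3) = turnaround − burst = 13 − 4 = 9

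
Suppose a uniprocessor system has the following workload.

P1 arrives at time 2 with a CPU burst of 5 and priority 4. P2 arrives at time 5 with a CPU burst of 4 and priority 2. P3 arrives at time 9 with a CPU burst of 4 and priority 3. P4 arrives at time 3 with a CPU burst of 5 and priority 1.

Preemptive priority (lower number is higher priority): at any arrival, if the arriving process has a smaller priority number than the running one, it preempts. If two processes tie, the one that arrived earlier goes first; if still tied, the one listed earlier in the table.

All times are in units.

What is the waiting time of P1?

13

Schedule: | idle 0-2 | P1 2-3 | P4 3-8 | P2 8-12 | P3 12-16 | P1 16-20 |
Completion: P1=20  P2=12  P3=16  P4=8
Turnaround (C−A): P1=18  P2=7  P3=7  P4=5
Waiting(P1) = turnaround − burst = 18 − 5 = 13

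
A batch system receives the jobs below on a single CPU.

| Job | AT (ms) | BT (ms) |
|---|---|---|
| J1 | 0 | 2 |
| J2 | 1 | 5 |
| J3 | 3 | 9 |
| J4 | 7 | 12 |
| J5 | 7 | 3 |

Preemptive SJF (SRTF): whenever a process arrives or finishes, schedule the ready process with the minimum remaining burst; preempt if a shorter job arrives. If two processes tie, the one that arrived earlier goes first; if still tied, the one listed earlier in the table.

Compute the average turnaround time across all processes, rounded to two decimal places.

Gantt: | J1 0-2 | J2 2-7 | J5 7-10 | J3 10-19 | J4 19-31 |
Completion: J1=2  J2=7  J3=19  J4=31  J5=10
Turnaround (C−A): J1=2  J2=6  J3=16  J4=24  J5=3
Turnaround times: J1=2, J2=6, J3=16, J4=24, J5=3
Average turnaround = (2+6+16+24+3) / 5 = 51/5 = 10.20

10.20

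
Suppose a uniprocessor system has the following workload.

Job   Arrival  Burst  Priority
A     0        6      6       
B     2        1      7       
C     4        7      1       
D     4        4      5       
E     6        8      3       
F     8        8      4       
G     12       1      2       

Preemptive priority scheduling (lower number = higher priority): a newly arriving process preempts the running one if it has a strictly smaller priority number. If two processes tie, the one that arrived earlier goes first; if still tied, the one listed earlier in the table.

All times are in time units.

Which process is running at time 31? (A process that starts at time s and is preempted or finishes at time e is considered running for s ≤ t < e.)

D

Gantt: | A 0-4 | C 4-11 | E 11-12 | G 12-13 | E 13-20 | F 20-28 | D 28-32 | A 32-34 | B 34-35 |
Completion: A=34  B=35  C=11  D=32  E=20  F=28  G=13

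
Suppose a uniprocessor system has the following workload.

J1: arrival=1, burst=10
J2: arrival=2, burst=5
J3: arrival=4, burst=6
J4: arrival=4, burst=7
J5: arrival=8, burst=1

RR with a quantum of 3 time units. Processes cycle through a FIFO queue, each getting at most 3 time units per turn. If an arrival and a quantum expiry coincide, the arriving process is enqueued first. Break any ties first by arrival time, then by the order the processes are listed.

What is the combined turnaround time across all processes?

99

Gantt: | idle 0-1 | J1 1-4 | J2 4-7 | J3 7-10 | J4 10-13 | J1 13-16 | J2 16-18 | J5 18-19 | J3 19-22 | J4 22-25 | J1 25-28 | J4 28-29 | J1 29-30 |
Completion: J1=30  J2=18  J3=22  J4=29  J5=19
Turnaround (C−A): J1=29  J2=16  J3=18  J4=25  J5=11
Turnaround = completion − arrival: J1=29, J2=16, J3=18, J4=25, J5=11
Total turnaround = 29 + 16 + 18 + 25 + 11 = 99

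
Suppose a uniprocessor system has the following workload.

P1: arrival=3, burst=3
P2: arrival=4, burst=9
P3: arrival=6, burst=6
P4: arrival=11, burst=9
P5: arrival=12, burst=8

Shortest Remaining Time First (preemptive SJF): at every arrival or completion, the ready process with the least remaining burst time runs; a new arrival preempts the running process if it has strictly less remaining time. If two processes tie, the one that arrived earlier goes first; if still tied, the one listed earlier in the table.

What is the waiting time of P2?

16

Schedule: | idle 0-3 | P1 3-6 | P3 6-12 | P5 12-20 | P2 20-29 | P4 29-38 |
Completion: P1=6  P2=29  P3=12  P4=38  P5=20
Turnaround (C−A): P1=3  P2=25  P3=6  P4=27  P5=8
Waiting(P2) = turnaround − burst = 25 − 9 = 16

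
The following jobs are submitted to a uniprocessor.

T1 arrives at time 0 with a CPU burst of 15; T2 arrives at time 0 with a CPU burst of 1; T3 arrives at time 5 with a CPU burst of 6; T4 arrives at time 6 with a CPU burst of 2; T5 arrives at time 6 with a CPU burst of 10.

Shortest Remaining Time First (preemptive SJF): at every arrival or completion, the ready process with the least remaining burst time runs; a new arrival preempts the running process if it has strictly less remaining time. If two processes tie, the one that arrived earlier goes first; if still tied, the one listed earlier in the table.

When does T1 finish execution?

Timeline: | T2 0-1 | T1 1-5 | T3 5-6 | T4 6-8 | T3 8-13 | T5 13-23 | T1 23-34 |
Completion: T1=34  T2=1  T3=13  T4=8  T5=23
Turnaround (C−A): T1=34  T2=1  T3=8  T4=2  T5=17

34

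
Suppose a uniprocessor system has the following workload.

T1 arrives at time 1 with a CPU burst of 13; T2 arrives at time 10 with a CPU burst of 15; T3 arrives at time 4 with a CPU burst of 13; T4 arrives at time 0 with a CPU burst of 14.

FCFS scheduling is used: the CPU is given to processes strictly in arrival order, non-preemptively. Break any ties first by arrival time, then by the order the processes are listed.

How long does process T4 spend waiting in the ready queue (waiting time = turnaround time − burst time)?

Timeline: | T4 0-14 | T1 14-27 | T3 27-40 | T2 40-55 |
Completion: T1=27  T2=55  T3=40  T4=14
Turnaround (C−A): T1=26  T2=45  T3=36  T4=14
Waiting(T4) = turnaround − burst = 14 − 14 = 0

0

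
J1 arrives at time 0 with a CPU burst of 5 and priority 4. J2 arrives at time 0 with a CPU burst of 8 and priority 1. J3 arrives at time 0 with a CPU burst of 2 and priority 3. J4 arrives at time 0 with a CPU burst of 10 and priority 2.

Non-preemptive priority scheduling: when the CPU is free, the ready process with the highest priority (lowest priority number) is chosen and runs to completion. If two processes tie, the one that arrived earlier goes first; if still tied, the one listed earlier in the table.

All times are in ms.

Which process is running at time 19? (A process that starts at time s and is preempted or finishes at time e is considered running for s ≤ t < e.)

Schedule: | J2 0-8 | J4 8-18 | J3 18-20 | J1 20-25 |
Completion: J1=25  J2=8  J3=20  J4=18
Turnaround (C−A): J1=25  J2=8  J3=20  J4=18

J3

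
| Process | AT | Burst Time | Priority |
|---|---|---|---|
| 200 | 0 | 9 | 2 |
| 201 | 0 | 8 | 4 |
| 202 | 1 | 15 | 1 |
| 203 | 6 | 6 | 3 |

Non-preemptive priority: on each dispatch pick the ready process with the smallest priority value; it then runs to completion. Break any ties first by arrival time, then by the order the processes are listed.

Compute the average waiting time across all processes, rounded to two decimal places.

Schedule: | 200 0-9 | 202 9-24 | 203 24-30 | 201 30-38 |
Completion: 200=9  201=38  202=24  203=30
Turnaround (C−A): 200=9  201=38  202=23  203=24
Waiting times: 200=0, 201=30, 202=8, 203=18
Average waiting = (0+30+8+18) / 4 = 56/4 = 14.00

14.00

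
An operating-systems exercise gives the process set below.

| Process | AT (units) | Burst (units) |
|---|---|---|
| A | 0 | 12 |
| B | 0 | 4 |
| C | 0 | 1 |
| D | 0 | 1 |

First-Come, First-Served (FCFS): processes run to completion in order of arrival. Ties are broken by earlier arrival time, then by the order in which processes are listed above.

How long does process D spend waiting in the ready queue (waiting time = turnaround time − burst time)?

Timeline: | A 0-12 | B 12-16 | C 16-17 | D 17-18 |
Completion: A=12  B=16  C=17  D=18
Turnaround (C−A): A=12  B=16  C=17  D=18
Waiting(D) = turnaround − burst = 18 − 1 = 17

17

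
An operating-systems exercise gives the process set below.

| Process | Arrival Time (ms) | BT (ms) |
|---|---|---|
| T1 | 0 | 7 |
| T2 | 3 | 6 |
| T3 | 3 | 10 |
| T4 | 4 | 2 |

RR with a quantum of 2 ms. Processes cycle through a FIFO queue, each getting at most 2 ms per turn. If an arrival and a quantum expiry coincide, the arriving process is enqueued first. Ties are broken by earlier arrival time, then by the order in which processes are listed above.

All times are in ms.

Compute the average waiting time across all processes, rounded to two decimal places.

9.00

Timeline: | T1 0-4 | T2 4-6 | T3 6-8 | T4 8-10 | T1 10-12 | T2 12-14 | T3 14-16 | T1 16-17 | T2 17-19 | T3 19-25 |
Completion: T1=17  T2=19  T3=25  T4=10
Turnaround (C−A): T1=17  T2=16  T3=22  T4=6
Waiting times: T1=10, T2=10, T3=12, T4=4
Average waiting = (10+10+12+4) / 4 = 36/4 = 9.00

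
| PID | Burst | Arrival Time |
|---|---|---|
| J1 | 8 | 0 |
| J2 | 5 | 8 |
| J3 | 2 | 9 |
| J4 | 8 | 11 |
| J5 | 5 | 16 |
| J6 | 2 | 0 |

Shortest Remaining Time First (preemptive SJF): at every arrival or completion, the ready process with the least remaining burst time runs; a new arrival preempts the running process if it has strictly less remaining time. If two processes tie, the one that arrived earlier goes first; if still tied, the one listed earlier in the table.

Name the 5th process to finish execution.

Timeline: | J6 0-2 | J1 2-10 | J3 10-12 | J2 12-17 | J5 17-22 | J4 22-30 |
Completion: J1=10  J2=17  J3=12  J4=30  J5=22  J6=2
Turnaround (C−A): J1=10  J2=9  J3=3  J4=19  J5=6  J6=2
Finish order: J6 → J1 → J3 → J2 → J5 → J4

J5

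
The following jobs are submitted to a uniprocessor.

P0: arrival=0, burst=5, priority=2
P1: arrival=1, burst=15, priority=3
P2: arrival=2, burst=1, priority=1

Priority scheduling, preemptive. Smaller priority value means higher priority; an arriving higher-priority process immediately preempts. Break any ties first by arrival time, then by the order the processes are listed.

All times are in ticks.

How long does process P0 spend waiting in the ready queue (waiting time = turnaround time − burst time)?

Gantt: | P0 0-2 | P2 2-3 | P0 3-6 | P1 6-21 |
Completion: P0=6  P1=21  P2=3
Turnaround (C−A): P0=6  P1=20  P2=1
Waiting(P0) = turnaround − burst = 6 − 5 = 1

1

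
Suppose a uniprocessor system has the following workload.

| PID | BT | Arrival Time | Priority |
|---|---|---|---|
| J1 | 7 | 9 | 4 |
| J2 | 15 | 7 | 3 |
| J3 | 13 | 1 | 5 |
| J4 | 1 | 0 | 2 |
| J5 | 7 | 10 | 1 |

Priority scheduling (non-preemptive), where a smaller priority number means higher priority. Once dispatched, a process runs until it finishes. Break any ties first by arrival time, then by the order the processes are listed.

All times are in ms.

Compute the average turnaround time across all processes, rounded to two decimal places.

Timeline: | J4 0-1 | J3 1-14 | J5 14-21 | J2 21-36 | J1 36-43 |
Completion: J1=43  J2=36  J3=14  J4=1  J5=21
Turnaround (C−A): J1=34  J2=29  J3=13  J4=1  J5=11
Turnaround times: J1=34, J2=29, J3=13, J4=1, J5=11
Average turnaround = (34+29+13+1+11) / 5 = 88/5 = 17.60

17.60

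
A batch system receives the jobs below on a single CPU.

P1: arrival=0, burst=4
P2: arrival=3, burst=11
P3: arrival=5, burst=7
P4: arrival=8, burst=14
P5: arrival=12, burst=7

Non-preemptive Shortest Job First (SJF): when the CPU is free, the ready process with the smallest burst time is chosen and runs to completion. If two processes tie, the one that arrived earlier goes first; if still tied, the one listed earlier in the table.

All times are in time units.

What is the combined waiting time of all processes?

42

Gantt: | P1 0-4 | P2 4-15 | P3 15-22 | P5 22-29 | P4 29-43 |
Completion: P1=4  P2=15  P3=22  P4=43  P5=29
Turnaround (C−A): P1=4  P2=12  P3=17  P4=35  P5=17
Waiting = turnaround − burst: P1=0, P2=1, P3=10, P4=21, P5=10
Total waiting = 0 + 1 + 10 + 21 + 10 = 42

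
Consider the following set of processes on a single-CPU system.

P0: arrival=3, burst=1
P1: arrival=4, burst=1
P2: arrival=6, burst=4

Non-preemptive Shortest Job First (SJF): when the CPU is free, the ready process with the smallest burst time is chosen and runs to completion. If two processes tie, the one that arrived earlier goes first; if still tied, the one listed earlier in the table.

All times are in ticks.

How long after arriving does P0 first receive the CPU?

Schedule: | idle 0-3 | P0 3-4 | P1 4-5 | idle 5-6 | P2 6-10 |
Completion: P0=4  P1=5  P2=10
Turnaround (C−A): P0=1  P1=1  P2=4
Response(P0) = first start − arrival = 3 − 3 = 0

0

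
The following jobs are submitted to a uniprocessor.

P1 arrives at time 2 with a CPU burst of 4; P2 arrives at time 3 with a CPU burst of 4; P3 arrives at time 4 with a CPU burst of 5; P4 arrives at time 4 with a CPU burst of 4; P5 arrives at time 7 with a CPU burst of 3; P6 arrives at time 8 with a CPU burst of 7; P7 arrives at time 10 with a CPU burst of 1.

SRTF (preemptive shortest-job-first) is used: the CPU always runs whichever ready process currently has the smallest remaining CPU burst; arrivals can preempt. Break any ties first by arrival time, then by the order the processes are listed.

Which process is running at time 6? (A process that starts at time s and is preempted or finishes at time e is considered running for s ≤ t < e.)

P2

Schedule: | idle 0-2 | P1 2-6 | P2 6-10 | P7 10-11 | P5 11-14 | P4 14-18 | P3 18-23 | P6 23-30 |
Completion: P1=6  P2=10  P3=23  P4=18  P5=14  P6=30  P7=11
Turnaround (C−A): P1=4  P2=7  P3=19  P4=14  P5=7  P6=22  P7=1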